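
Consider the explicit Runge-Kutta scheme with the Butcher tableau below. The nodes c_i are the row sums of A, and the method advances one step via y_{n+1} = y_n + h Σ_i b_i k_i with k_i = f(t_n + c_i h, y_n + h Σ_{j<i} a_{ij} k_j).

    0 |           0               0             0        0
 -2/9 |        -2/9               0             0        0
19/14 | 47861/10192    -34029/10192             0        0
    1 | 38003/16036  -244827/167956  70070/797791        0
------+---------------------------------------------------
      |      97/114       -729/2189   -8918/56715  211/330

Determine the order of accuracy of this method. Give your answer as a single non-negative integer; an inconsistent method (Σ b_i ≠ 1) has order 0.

b = (97/114, -729/2189, -8918/56715, 211/330)
c = (0, -2/9, 19/14, 1)
Ac = (0, 0, 3781/5096, 187/422)
Σ b_i: 97/114·1 + (-729/2189)·1 + (-8918/56715)·1 + 211/330·1 = 1 ✓
b·c: (-729/2189)·(-2/9) + (-8918/56715)·19/14 + 211/330·1 = 1/2 ✓
b·c²: (-729/2189)·4/81 + (-8918/56715)·361/196 + 211/330·1 = 1/3 ✓
b·Ac: (-8918/56715)·3781/5096 + 211/330·187/422 = 1/6 ✓
b·c³: (-729/2189)·(-8/729) + (-8918/56715)·6859/2744 + 211/330·1 = 1/4 ✓
b·(c∘Ac): (-8918/56715)·71839/71344 + 211/330·187/422 = 1/8 ✓
b·Ac²: (-8918/56715)·(-3781/22932) + 211/330·341/3798 = 1/12 ✓
b·A²c: 211/330·55/844 = 1/24 ✓; 4 stages ⇒ order 4.

4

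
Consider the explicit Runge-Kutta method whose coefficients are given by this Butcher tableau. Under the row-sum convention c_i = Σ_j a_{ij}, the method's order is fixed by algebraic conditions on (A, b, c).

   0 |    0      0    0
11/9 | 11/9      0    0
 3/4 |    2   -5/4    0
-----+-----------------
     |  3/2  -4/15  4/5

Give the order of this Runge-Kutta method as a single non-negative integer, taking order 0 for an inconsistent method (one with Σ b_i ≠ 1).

b = (3/2, -4/15, 4/5)
c = (0, 11/9, 3/4)
Ac = (0, 0, -55/36)
Σ b_i: 3/2·1 + (-4/15)·1 + 4/5·1 = 61/30 ≠ 1 ⇒ order 0.

0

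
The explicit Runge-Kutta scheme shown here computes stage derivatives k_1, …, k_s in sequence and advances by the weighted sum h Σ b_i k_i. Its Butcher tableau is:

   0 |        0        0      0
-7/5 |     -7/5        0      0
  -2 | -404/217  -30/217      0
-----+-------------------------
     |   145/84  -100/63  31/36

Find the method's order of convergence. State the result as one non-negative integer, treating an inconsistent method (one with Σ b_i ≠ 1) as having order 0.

b = (145/84, -100/63, 31/36)
c = (0, -7/5, -2)
Ac = (0, 0, 6/31)
Σ b_i: 145/84·1 + (-100/63)·1 + 31/36·1 = 1 ✓
b·c: (-100/63)·(-7/5) + 31/36·(-2) = 1/2 ✓
b·c²: (-100/63)·49/25 + 31/36·4 = 1/3 ✓
b·Ac: 31/36·6/31 = 1/6 ✓; 3 stages ⇒ order 3.

3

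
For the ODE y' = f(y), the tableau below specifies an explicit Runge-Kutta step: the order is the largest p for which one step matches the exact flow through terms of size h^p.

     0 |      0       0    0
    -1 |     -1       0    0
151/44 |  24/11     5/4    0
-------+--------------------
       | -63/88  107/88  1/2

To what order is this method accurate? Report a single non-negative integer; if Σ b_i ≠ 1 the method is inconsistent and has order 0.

2

b = (-63/88, 107/88, 1/2)
c = (0, -1, 151/44)
Ac = (0, 0, -5/4)
Σ b_i: (-63/88)·1 + 107/88·1 + 1/2·1 = 1 ✓
b·c: 107/88·(-1) + 1/2·151/44 = 1/2 ✓
b·c²: 107/88·1 + 1/2·22801/1936 = 27509/3872 ≠ 1/3 ⇒ order 2.
b·Ac: 1/2·(-5/4) = -5/8 ≠ 1/6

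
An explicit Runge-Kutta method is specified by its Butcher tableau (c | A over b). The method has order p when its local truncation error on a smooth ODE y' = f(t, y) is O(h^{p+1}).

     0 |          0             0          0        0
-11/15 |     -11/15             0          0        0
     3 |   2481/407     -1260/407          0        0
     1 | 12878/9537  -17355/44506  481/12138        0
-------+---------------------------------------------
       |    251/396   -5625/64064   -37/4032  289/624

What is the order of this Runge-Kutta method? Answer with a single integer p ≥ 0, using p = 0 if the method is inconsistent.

4

b = (251/396, -5625/64064, -37/4032, 289/624)
c = (0, -11/15, 3, 1)
Ac = (0, 0, 84/37, 117/289)
Σ b_i: 251/396·1 + (-5625/64064)·1 + (-37/4032)·1 + 289/624·1 = 1 ✓
b·c: (-5625/64064)·(-11/15) + (-37/4032)·3 + 289/624·1 = 1/2 ✓
b·c²: (-5625/64064)·121/225 + (-37/4032)·9 + 289/624·1 = 1/3 ✓
b·Ac: (-37/4032)·84/37 + 289/624·117/289 = 1/6 ✓
b·c³: (-5625/64064)·(-1331/3375) + (-37/4032)·27 + 289/624·1 = 1/4 ✓
b·(c∘Ac): (-37/4032)·252/37 + 289/624·117/289 = 1/8 ✓
b·Ac²: (-37/4032)·(-308/185) + 289/624·637/4335 = 1/12 ✓
b·A²c: 289/624·26/289 = 1/24 ✓; 4 stages ⇒ order 4.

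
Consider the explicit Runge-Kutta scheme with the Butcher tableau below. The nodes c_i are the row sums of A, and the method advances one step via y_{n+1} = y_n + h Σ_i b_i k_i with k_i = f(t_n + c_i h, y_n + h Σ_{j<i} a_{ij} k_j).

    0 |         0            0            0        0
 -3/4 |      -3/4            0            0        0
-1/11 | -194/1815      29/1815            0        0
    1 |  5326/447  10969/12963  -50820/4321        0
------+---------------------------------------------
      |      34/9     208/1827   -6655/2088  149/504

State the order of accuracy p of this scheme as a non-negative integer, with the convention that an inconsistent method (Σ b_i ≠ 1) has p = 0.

4

b = (34/9, 208/1827, -6655/2088, 149/504)
c = (0, -3/4, -1/11, 1)
Ac = (0, 0, -29/2420, 259/596)
Σ b_i: 34/9·1 + 208/1827·1 + (-6655/2088)·1 + 149/504·1 = 1 ✓
b·c: 208/1827·(-3/4) + (-6655/2088)·(-1/11) + 149/504·1 = 1/2 ✓
b·c²: 208/1827·9/16 + (-6655/2088)·1/121 + 149/504·1 = 1/3 ✓
b·Ac: (-6655/2088)·(-29/2420) + 149/504·259/596 = 1/6 ✓
b·c³: 208/1827·(-27/64) + (-6655/2088)·(-1/1331) + 149/504·1 = 1/4 ✓
b·(c∘Ac): (-6655/2088)·29/26620 + 149/504·259/596 = 1/8 ✓
b·Ac²: (-6655/2088)·87/9680 + 149/504·903/2384 = 1/12 ✓
b·A²c: 149/504·21/149 = 1/24 ✓; 4 stages ⇒ order 4.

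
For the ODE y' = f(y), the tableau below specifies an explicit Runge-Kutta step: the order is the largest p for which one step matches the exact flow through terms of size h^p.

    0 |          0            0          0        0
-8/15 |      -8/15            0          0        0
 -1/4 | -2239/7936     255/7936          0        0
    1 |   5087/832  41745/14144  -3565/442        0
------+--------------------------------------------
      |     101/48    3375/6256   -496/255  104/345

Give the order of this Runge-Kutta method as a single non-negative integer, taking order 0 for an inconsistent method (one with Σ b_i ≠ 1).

b = (101/48, 3375/6256, -496/255, 104/345)
c = (0, -8/15, -1/4, 1)
Ac = (0, 0, -17/992, 23/52)
Σ b_i: 101/48·1 + 3375/6256·1 + (-496/255)·1 + 104/345·1 = 1 ✓
b·c: 3375/6256·(-8/15) + (-496/255)·(-1/4) + 104/345·1 = 1/2 ✓
b·c²: 3375/6256·64/225 + (-496/255)·1/16 + 104/345·1 = 1/3 ✓
b·Ac: (-496/255)·(-17/992) + 104/345·23/52 = 1/6 ✓
b·c³: 3375/6256·(-512/3375) + (-496/255)·(-1/64) + 104/345·1 = 1/4 ✓
b·(c∘Ac): (-496/255)·17/3968 + 104/345·23/52 = 1/8 ✓
b·Ac²: (-496/255)·17/1860 + 104/345·161/480 = 1/12 ✓
b·A²c: 104/345·115/832 = 1/24 ✓; 4 stages ⇒ order 4.

4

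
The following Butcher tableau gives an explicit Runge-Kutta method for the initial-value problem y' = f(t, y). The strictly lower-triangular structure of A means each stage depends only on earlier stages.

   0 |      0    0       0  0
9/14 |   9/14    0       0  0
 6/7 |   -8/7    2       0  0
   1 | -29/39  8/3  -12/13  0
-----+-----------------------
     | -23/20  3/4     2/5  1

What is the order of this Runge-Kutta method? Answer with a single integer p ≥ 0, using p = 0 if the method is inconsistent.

b = (-23/20, 3/4, 2/5, 1)
c = (0, 9/14, 6/7, 1)
Ac = (0, 0, 9/7, 12/13)
Σ b_i: (-23/20)·1 + 3/4·1 + 2/5·1 + 1·1 = 1 ✓
b·c: 3/4·9/14 + 2/5·6/7 + 1·1 = 73/40 ≠ 1/2 ⇒ order 1.

1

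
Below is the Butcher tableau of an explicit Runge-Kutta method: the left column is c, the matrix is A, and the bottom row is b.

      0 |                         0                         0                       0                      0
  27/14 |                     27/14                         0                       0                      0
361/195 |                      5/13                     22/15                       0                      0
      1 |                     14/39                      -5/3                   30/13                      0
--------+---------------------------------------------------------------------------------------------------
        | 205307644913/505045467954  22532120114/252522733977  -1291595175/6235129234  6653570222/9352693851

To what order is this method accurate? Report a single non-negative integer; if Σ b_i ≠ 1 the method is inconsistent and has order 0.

3

b = (205307644913/505045467954, 22532120114/252522733977, -1291595175/6235129234, 6653570222/9352693851)
c = (0, 27/14, 361/195, 1)
Ac = (0, 0, 99/35, 2503/2366)
Σ b_i: 205307644913/505045467954·1 + 22532120114/252522733977·1 + (-1291595175/6235129234)·1 + 6653570222/9352693851·1 = 1 ✓
b·c: 22532120114/252522733977·27/14 + (-1291595175/6235129234)·361/195 + 6653570222/9352693851·1 = 1/2 ✓
b·c²: 22532120114/252522733977·729/196 + (-1291595175/6235129234)·130321/38025 + 6653570222/9352693851·1 = 1/3 ✓
b·Ac: (-1291595175/6235129234)·99/35 + 6653570222/9352693851·2503/2366 = 1/6 ✓
b·c³: 22532120114/252522733977·19683/2744 + (-1291595175/6235129234)·47045881/7414875 + 6653570222/9352693851·1 = 632133559367/17021902808820 ≠ 1/4 ⇒ order 3.
b·(c∘Ac): (-1291595175/6235129234)·11913/2275 + 6653570222/9352693851·2503/2366 = -43488048007/130937713914 ≠ 1/8
b·Ac²: (-1291595175/6235129234)·2673/490 + 6653570222/9352693851·11045507/6459180 = 4418496113713/51065708426460 ≠ 1/12
b·A²c: 6653570222/9352693851·594/91 = 101338992612/21822952319 ≠ 1/24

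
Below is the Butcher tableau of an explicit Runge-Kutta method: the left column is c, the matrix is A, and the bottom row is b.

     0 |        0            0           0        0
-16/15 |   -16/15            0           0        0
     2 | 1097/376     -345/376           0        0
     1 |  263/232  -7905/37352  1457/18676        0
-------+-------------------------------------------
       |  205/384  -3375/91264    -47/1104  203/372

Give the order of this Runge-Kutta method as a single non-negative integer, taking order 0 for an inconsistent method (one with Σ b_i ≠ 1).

b = (205/384, -3375/91264, -47/1104, 203/372)
c = (0, -16/15, 2, 1)
Ac = (0, 0, 46/47, 155/406)
Σ b_i: 205/384·1 + (-3375/91264)·1 + (-47/1104)·1 + 203/372·1 = 1 ✓
b·c: (-3375/91264)·(-16/15) + (-47/1104)·2 + 203/372·1 = 1/2 ✓
b·c²: (-3375/91264)·256/225 + (-47/1104)·4 + 203/372·1 = 1/3 ✓
b·Ac: (-47/1104)·46/47 + 203/372·155/406 = 1/6 ✓
b·c³: (-3375/91264)·(-4096/3375) + (-47/1104)·8 + 203/372·1 = 1/4 ✓
b·(c∘Ac): (-47/1104)·92/47 + 203/372·155/406 = 1/8 ✓
b·Ac²: (-47/1104)·(-736/705) + 203/372·31/435 = 1/12 ✓
b·A²c: 203/372·31/406 = 1/24 ✓; 4 stages ⇒ order 4.

4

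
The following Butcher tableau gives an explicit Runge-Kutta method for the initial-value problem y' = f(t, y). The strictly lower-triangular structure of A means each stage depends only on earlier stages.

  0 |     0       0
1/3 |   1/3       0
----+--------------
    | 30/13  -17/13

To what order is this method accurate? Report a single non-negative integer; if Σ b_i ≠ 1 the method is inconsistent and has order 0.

b = (30/13, -17/13)
c = (0, 1/3)
Σ b_i: 30/13·1 + (-17/13)·1 = 1 ✓
b·c: (-17/13)·1/3 = -17/39 ≠ 1/2 ⇒ order 1.

1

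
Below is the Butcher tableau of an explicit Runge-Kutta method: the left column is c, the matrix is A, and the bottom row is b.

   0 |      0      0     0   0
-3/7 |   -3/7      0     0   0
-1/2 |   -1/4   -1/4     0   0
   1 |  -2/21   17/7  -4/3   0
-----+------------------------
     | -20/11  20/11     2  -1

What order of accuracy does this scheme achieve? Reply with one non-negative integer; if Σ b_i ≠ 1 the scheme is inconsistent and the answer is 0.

1

b = (-20/11, 20/11, 2, -1)
c = (0, -3/7, -1/2, 1)
Ac = (0, 0, 3/28, -55/147)
Σ b_i: (-20/11)·1 + 20/11·1 + 2·1 + (-1)·1 = 1 ✓
b·c: 20/11·(-3/7) + 2·(-1/2) + (-1)·1 = -214/77 ≠ 1/2 ⇒ order 1.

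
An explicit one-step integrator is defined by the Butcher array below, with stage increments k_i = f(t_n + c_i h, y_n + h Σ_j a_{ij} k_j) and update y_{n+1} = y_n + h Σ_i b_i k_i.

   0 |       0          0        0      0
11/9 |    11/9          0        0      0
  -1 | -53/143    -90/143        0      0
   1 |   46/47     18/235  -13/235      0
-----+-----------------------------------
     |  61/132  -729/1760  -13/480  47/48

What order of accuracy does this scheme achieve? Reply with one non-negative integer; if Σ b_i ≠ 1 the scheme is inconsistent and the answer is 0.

4

b = (61/132, -729/1760, -13/480, 47/48)
c = (0, 11/9, -1, 1)
Ac = (0, 0, -10/13, 7/47)
Σ b_i: 61/132·1 + (-729/1760)·1 + (-13/480)·1 + 47/48·1 = 1 ✓
b·c: (-729/1760)·11/9 + (-13/480)·(-1) + 47/48·1 = 1/2 ✓
b·c²: (-729/1760)·121/81 + (-13/480)·1 + 47/48·1 = 1/3 ✓
b·Ac: (-13/480)·(-10/13) + 47/48·7/47 = 1/6 ✓
b·c³: (-729/1760)·1331/729 + (-13/480)·(-1) + 47/48·1 = 1/4 ✓
b·(c∘Ac): (-13/480)·10/13 + 47/48·7/47 = 1/8 ✓
b·Ac²: (-13/480)·(-110/117) + 47/48·25/423 = 1/12 ✓
b·A²c: 47/48·2/47 = 1/24 ✓; 4 stages ⇒ order 4.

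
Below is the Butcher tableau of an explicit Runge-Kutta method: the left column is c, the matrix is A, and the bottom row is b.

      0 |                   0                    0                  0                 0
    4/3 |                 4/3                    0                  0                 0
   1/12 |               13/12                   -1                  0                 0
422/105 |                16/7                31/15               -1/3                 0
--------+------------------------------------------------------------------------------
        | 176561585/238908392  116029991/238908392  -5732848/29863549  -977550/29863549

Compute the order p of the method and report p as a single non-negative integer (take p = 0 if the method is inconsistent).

b = (176561585/238908392, 116029991/238908392, -5732848/29863549, -977550/29863549)
c = (0, 4/3, 1/12, 422/105)
Ac = (0, 0, -4/3, 491/180)
Σ b_i: 176561585/238908392·1 + 116029991/238908392·1 + (-5732848/29863549)·1 + (-977550/29863549)·1 = 1 ✓
b·c: 116029991/238908392·4/3 + (-5732848/29863549)·1/12 + (-977550/29863549)·422/105 = 1/2 ✓
b·c²: 116029991/238908392·16/9 + (-5732848/29863549)·1/144 + (-977550/29863549)·178084/11025 = 1/3 ✓
b·Ac: (-5732848/29863549)·(-4/3) + (-977550/29863549)·491/180 = 1/6 ✓
b·c³: 116029991/238908392·64/27 + (-5732848/29863549)·1/1728 + (-977550/29863549)·75151448/1157625 = -1745117027/1791812940 ≠ 1/4 ⇒ order 3.
b·(c∘Ac): (-5732848/29863549)·(-1/9) + (-977550/29863549)·103601/9450 = -90719683/268771941 ≠ 1/8
b·Ac²: (-5732848/29863549)·(-16/9) + (-977550/29863549)·7931/2160 = 475372909/2150175528 ≠ 1/12
b·A²c: (-977550/29863549)·4/9 = -1303400/89590647 ≠ 1/24

3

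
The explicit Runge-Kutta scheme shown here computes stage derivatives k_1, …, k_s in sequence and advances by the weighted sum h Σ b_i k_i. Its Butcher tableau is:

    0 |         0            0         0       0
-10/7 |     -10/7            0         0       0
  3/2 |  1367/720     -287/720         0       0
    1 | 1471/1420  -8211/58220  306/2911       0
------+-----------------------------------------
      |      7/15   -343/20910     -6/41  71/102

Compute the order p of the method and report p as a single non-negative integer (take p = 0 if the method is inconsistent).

b = (7/15, -343/20910, -6/41, 71/102)
c = (0, -10/7, 3/2, 1)
Ac = (0, 0, 41/72, 51/142)
Σ b_i: 7/15·1 + (-343/20910)·1 + (-6/41)·1 + 71/102·1 = 1 ✓
b·c: (-343/20910)·(-10/7) + (-6/41)·3/2 + 71/102·1 = 1/2 ✓
b·c²: (-343/20910)·100/49 + (-6/41)·9/4 + 71/102·1 = 1/3 ✓
b·Ac: (-6/41)·41/72 + 71/102·51/142 = 1/6 ✓
b·c³: (-343/20910)·(-1000/343) + (-6/41)·27/8 + 71/102·1 = 1/4 ✓
b·(c∘Ac): (-6/41)·41/48 + 71/102·51/142 = 1/8 ✓
b·Ac²: (-6/41)·(-205/252) + 71/102·(-51/994) = 1/12 ✓
b·A²c: 71/102·17/284 = 1/24 ✓; 4 stages ⇒ order 4.

4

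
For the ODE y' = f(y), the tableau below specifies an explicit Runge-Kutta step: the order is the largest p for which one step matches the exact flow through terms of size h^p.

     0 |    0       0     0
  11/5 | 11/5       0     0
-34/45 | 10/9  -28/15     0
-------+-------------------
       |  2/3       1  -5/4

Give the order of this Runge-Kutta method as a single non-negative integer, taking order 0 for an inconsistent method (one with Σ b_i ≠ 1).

0

b = (2/3, 1, -5/4)
c = (0, 11/5, -34/45)
Ac = (0, 0, -308/75)
Σ b_i: 2/3·1 + 1·1 + (-5/4)·1 = 5/12 ≠ 1 ⇒ order 0.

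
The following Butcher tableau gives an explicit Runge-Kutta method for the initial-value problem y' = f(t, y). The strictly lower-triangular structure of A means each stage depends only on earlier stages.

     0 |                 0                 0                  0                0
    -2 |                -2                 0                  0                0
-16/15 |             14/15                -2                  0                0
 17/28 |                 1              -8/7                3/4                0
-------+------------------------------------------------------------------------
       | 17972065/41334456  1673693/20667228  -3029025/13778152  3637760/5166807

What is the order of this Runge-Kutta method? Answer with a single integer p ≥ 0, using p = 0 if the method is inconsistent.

b = (17972065/41334456, 1673693/20667228, -3029025/13778152, 3637760/5166807)
c = (0, -2, -16/15, 17/28)
Ac = (0, 0, 4, 52/35)
Σ b_i: 17972065/41334456·1 + 1673693/20667228·1 + (-3029025/13778152)·1 + 3637760/5166807·1 = 1 ✓
b·c: 1673693/20667228·(-2) + (-3029025/13778152)·(-16/15) + 3637760/5166807·17/28 = 1/2 ✓
b·c²: 1673693/20667228·4 + (-3029025/13778152)·256/225 + 3637760/5166807·289/784 = 1/3 ✓
b·Ac: (-3029025/13778152)·4 + 3637760/5166807·52/35 = 1/6 ✓
b·c³: 1673693/20667228·(-8) + (-3029025/13778152)·(-4096/3375) + 3637760/5166807·4913/21952 = -121242322/542514735 ≠ 1/4 ⇒ order 3.
b·(c∘Ac): (-3029025/13778152)·(-64/15) + 3637760/5166807·221/245 = 8127848/5166807 ≠ 1/8
b·Ac²: (-3029025/13778152)·(-8) + 3637760/5166807·(-1952/525) = -66576947/77502105 ≠ 1/12
b·A²c: 3637760/5166807·3 = 3637760/1722269 ≠ 1/24

3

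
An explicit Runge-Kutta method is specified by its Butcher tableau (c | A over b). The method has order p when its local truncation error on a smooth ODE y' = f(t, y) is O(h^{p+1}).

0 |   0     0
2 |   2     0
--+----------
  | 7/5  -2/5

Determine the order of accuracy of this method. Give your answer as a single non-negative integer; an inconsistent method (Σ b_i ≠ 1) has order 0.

b = (7/5, -2/5)
c = (0, 2)
Σ b_i: 7/5·1 + (-2/5)·1 = 1 ✓
b·c: (-2/5)·2 = -4/5 ≠ 1/2 ⇒ order 1.

1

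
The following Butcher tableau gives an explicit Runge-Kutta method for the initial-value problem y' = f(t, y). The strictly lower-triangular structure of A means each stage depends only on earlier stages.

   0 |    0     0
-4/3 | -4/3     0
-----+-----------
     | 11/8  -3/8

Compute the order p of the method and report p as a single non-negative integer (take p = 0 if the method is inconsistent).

b = (11/8, -3/8)
c = (0, -4/3)
Σ b_i: 11/8·1 + (-3/8)·1 = 1 ✓
b·c: (-3/8)·(-4/3) = 1/2 ✓; 2 stages ⇒ order 2.

2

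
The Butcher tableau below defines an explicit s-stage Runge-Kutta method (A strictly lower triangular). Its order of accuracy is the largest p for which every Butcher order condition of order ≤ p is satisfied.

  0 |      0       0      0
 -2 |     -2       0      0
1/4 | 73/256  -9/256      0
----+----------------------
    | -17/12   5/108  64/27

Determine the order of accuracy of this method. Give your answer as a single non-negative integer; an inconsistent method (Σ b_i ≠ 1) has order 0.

3

b = (-17/12, 5/108, 64/27)
c = (0, -2, 1/4)
Ac = (0, 0, 9/128)
Σ b_i: (-17/12)·1 + 5/108·1 + 64/27·1 = 1 ✓
b·c: 5/108·(-2) + 64/27·1/4 = 1/2 ✓
b·c²: 5/108·4 + 64/27·1/16 = 1/3 ✓
b·Ac: 64/27·9/128 = 1/6 ✓; 3 stages ⇒ order 3.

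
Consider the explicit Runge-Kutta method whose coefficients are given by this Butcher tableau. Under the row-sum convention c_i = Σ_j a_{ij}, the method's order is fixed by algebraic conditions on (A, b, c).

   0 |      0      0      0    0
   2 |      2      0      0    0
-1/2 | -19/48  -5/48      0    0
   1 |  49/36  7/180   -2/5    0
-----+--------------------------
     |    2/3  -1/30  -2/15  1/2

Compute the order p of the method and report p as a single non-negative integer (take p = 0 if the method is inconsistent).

4

b = (2/3, -1/30, -2/15, 1/2)
c = (0, 2, -1/2, 1)
Ac = (0, 0, -5/24, 5/18)
Σ b_i: 2/3·1 + (-1/30)·1 + (-2/15)·1 + 1/2·1 = 1 ✓
b·c: (-1/30)·2 + (-2/15)·(-1/2) + 1/2·1 = 1/2 ✓
b·c²: (-1/30)·4 + (-2/15)·1/4 + 1/2·1 = 1/3 ✓
b·Ac: (-2/15)·(-5/24) + 1/2·5/18 = 1/6 ✓
b·c³: (-1/30)·8 + (-2/15)·(-1/8) + 1/2·1 = 1/4 ✓
b·(c∘Ac): (-2/15)·5/48 + 1/2·5/18 = 1/8 ✓
b·Ac²: (-2/15)·(-5/12) + 1/2·1/18 = 1/12 ✓
b·A²c: 1/2·1/12 = 1/24 ✓; 4 stages ⇒ order 4.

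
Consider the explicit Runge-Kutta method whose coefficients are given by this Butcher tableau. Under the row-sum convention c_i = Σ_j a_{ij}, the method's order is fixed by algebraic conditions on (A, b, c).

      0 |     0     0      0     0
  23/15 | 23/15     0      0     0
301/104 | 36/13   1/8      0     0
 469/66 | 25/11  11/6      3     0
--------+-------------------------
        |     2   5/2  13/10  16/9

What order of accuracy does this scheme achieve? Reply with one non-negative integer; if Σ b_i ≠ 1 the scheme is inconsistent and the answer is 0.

0

b = (2, 5/2, 13/10, 16/9)
c = (0, 23/15, 301/104, 469/66)
Ac = (0, 0, 23/120, 53791/4680)
Σ b_i: 2·1 + 5/2·1 + 13/10·1 + 16/9·1 = 341/45 ≠ 1 ⇒ order 0.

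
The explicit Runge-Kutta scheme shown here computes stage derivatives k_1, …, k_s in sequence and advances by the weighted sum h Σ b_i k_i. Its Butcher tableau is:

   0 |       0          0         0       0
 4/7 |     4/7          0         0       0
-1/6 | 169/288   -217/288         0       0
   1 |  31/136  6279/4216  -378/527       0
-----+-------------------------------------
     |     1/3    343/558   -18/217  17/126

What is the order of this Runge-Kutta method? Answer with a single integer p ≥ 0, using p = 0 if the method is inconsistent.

4

b = (1/3, 343/558, -18/217, 17/126)
c = (0, 4/7, -1/6, 1)
Ac = (0, 0, -31/72, 33/34)
Σ b_i: 1/3·1 + 343/558·1 + (-18/217)·1 + 17/126·1 = 1 ✓
b·c: 343/558·4/7 + (-18/217)·(-1/6) + 17/126·1 = 1/2 ✓
b·c²: 343/558·16/49 + (-18/217)·1/36 + 17/126·1 = 1/3 ✓
b·Ac: (-18/217)·(-31/72) + 17/126·33/34 = 1/6 ✓
b·c³: 343/558·64/343 + (-18/217)·(-1/216) + 17/126·1 = 1/4 ✓
b·(c∘Ac): (-18/217)·31/432 + 17/126·33/34 = 1/8 ✓
b·Ac²: (-18/217)·(-31/126) + 17/126·111/238 = 1/12 ✓
b·A²c: 17/126·21/68 = 1/24 ✓; 4 stages ⇒ order 4.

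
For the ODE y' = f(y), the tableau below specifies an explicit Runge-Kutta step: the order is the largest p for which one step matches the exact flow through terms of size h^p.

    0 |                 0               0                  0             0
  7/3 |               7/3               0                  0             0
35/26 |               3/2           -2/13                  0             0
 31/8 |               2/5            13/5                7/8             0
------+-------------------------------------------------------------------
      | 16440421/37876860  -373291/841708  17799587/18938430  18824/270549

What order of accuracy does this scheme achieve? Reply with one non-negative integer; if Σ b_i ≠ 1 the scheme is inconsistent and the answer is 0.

b = (16440421/37876860, -373291/841708, 17799587/18938430, 18824/270549)
c = (0, 7/3, 35/26, 31/8)
Ac = (0, 0, -14/39, 22603/3120)
Σ b_i: 16440421/37876860·1 + (-373291/841708)·1 + 17799587/18938430·1 + 18824/270549·1 = 1 ✓
b·c: (-373291/841708)·7/3 + 17799587/18938430·35/26 + 18824/270549·31/8 = 1/2 ✓
b·c²: (-373291/841708)·49/9 + 17799587/18938430·1225/676 + 18824/270549·961/64 = 1/3 ✓
b·Ac: 17799587/18938430·(-14/39) + 18824/270549·22603/3120 = 1/6 ✓
b·c³: (-373291/841708)·343/27 + 17799587/18938430·42875/17576 + 18824/270549·29791/512 = 477496925/675290304 ≠ 1/4 ⇒ order 3.
b·(c∘Ac): 17799587/18938430·(-245/507) + 18824/270549·700693/24960 = 97334993/64931760 ≠ 1/8
b·Ac²: 17799587/18938430·(-98/117) + 18824/270549·3830771/243360 = 12998741/42205644 ≠ 1/12
b·A²c: 18824/270549·(-49/156) = -17738/811647 ≠ 1/24

3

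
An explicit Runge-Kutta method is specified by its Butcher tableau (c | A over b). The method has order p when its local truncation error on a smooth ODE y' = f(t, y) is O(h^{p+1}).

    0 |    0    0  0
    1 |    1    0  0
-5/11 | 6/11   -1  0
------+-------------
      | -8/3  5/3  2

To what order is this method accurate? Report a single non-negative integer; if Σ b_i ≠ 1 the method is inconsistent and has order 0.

b = (-8/3, 5/3, 2)
c = (0, 1, -5/11)
Ac = (0, 0, -1)
Σ b_i: (-8/3)·1 + 5/3·1 + 2·1 = 1 ✓
b·c: 5/3·1 + 2·(-5/11) = 25/33 ≠ 1/2 ⇒ order 1.

1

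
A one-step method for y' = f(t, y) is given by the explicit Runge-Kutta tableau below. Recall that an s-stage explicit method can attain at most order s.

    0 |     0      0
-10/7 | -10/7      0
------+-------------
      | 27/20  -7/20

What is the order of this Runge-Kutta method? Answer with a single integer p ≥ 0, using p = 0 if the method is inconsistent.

2

b = (27/20, -7/20)
c = (0, -10/7)
Σ b_i: 27/20·1 + (-7/20)·1 = 1 ✓
b·c: (-7/20)·(-10/7) = 1/2 ✓; 2 stages ⇒ order 2.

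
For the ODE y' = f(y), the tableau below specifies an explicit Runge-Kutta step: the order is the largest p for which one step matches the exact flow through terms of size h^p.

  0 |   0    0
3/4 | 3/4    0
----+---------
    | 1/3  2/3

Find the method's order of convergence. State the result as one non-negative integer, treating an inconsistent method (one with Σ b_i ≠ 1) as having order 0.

2

b = (1/3, 2/3)
c = (0, 3/4)
Σ b_i: 1/3·1 + 2/3·1 = 1 ✓
b·c: 2/3·3/4 = 1/2 ✓; 2 stages ⇒ order 2.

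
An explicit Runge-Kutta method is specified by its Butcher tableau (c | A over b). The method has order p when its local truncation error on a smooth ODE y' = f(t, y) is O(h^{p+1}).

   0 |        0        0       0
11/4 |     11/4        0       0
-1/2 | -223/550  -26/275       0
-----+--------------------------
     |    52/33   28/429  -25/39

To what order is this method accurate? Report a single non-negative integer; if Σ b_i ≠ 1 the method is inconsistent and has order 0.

b = (52/33, 28/429, -25/39)
c = (0, 11/4, -1/2)
Ac = (0, 0, -13/50)
Σ b_i: 52/33·1 + 28/429·1 + (-25/39)·1 = 1 ✓
b·c: 28/429·11/4 + (-25/39)·(-1/2) = 1/2 ✓
b·c²: 28/429·121/16 + (-25/39)·1/4 = 1/3 ✓
b·Ac: (-25/39)·(-13/50) = 1/6 ✓; 3 stages ⇒ order 3.

3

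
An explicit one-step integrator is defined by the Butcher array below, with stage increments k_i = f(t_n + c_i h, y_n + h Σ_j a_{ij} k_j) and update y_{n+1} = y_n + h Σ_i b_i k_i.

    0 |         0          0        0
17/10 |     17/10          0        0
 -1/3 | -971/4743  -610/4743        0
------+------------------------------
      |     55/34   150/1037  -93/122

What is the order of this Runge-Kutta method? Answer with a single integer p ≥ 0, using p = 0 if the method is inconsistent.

3

b = (55/34, 150/1037, -93/122)
c = (0, 17/10, -1/3)
Ac = (0, 0, -61/279)
Σ b_i: 55/34·1 + 150/1037·1 + (-93/122)·1 = 1 ✓
b·c: 150/1037·17/10 + (-93/122)·(-1/3) = 1/2 ✓
b·c²: 150/1037·289/100 + (-93/122)·1/9 = 1/3 ✓
b·Ac: (-93/122)·(-61/279) = 1/6 ✓; 3 stages ⇒ order 3.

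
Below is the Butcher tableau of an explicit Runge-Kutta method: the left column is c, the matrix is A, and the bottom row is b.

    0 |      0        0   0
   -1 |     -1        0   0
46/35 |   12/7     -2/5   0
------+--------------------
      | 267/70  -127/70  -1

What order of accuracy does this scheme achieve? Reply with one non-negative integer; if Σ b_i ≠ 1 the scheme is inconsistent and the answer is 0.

b = (267/70, -127/70, -1)
c = (0, -1, 46/35)
Ac = (0, 0, 2/5)
Σ b_i: 267/70·1 + (-127/70)·1 + (-1)·1 = 1 ✓
b·c: (-127/70)·(-1) + (-1)·46/35 = 1/2 ✓
b·c²: (-127/70)·1 + (-1)·2116/1225 = -8677/2450 ≠ 1/3 ⇒ order 2.
b·Ac: (-1)·2/5 = -2/5 ≠ 1/6

2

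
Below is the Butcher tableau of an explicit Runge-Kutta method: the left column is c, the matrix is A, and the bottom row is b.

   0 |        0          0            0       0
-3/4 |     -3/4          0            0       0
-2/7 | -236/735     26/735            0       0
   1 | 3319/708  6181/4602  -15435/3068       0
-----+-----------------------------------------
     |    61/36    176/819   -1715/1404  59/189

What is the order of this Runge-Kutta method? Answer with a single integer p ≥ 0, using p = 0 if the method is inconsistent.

b = (61/36, 176/819, -1715/1404, 59/189)
c = (0, -3/4, -2/7, 1)
Ac = (0, 0, -13/490, 203/472)
Σ b_i: 61/36·1 + 176/819·1 + (-1715/1404)·1 + 59/189·1 = 1 ✓
b·c: 176/819·(-3/4) + (-1715/1404)·(-2/7) + 59/189·1 = 1/2 ✓
b·c²: 176/819·9/16 + (-1715/1404)·4/49 + 59/189·1 = 1/3 ✓
b·Ac: (-1715/1404)·(-13/490) + 59/189·203/472 = 1/6 ✓
b·c³: 176/819·(-27/64) + (-1715/1404)·(-8/343) + 59/189·1 = 1/4 ✓
b·(c∘Ac): (-1715/1404)·13/1715 + 59/189·203/472 = 1/8 ✓
b·Ac²: (-1715/1404)·39/1960 + 59/189·651/1888 = 1/12 ✓
b·A²c: 59/189·63/472 = 1/24 ✓; 4 stages ⇒ order 4.

4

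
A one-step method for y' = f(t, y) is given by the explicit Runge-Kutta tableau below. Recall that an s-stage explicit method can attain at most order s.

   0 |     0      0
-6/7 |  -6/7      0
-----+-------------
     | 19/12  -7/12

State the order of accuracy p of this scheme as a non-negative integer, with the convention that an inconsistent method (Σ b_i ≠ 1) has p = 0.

b = (19/12, -7/12)
c = (0, -6/7)
Σ b_i: 19/12·1 + (-7/12)·1 = 1 ✓
b·c: (-7/12)·(-6/7) = 1/2 ✓; 2 stages ⇒ order 2.

2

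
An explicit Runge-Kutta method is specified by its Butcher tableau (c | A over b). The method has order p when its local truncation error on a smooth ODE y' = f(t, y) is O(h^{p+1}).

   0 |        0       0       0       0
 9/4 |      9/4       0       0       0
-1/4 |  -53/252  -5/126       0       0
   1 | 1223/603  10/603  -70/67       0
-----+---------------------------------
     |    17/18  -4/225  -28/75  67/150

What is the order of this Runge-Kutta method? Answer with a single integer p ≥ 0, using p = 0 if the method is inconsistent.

b = (17/18, -4/225, -28/75, 67/150)
c = (0, 9/4, -1/4, 1)
Ac = (0, 0, -5/56, 20/67)
Σ b_i: 17/18·1 + (-4/225)·1 + (-28/75)·1 + 67/150·1 = 1 ✓
b·c: (-4/225)·9/4 + (-28/75)·(-1/4) + 67/150·1 = 1/2 ✓
b·c²: (-4/225)·81/16 + (-28/75)·1/16 + 67/150·1 = 1/3 ✓
b·Ac: (-28/75)·(-5/56) + 67/150·20/67 = 1/6 ✓
b·c³: (-4/225)·729/64 + (-28/75)·(-1/64) + 67/150·1 = 1/4 ✓
b·(c∘Ac): (-28/75)·5/224 + 67/150·20/67 = 1/8 ✓
b·Ac²: (-28/75)·(-45/224) + 67/150·5/268 = 1/12 ✓
b·A²c: 67/150·25/268 = 1/24 ✓; 4 stages ⇒ order 4.

4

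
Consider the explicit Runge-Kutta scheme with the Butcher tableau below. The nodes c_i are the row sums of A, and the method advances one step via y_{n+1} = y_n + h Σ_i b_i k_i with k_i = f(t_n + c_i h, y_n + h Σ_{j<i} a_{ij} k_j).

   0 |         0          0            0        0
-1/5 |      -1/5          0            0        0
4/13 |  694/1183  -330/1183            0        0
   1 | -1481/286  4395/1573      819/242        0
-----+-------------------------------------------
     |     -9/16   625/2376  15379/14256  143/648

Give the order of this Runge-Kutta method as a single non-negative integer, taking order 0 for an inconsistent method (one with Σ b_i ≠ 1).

4

b = (-9/16, 625/2376, 15379/14256, 143/648)
c = (0, -1/5, 4/13, 1)
Ac = (0, 0, 66/1183, 69/143)
Σ b_i: (-9/16)·1 + 625/2376·1 + 15379/14256·1 + 143/648·1 = 1 ✓
b·c: 625/2376·(-1/5) + 15379/14256·4/13 + 143/648·1 = 1/2 ✓
b·c²: 625/2376·1/25 + 15379/14256·16/169 + 143/648·1 = 1/3 ✓
b·Ac: 15379/14256·66/1183 + 143/648·69/143 = 1/6 ✓
b·c³: 625/2376·(-1/125) + 15379/14256·64/2197 + 143/648·1 = 1/4 ✓
b·(c∘Ac): 15379/14256·264/15379 + 143/648·69/143 = 1/8 ✓
b·Ac²: 15379/14256·(-66/5915) + 143/648·309/715 = 1/12 ✓
b·A²c: 143/648·27/143 = 1/24 ✓; 4 stages ⇒ order 4.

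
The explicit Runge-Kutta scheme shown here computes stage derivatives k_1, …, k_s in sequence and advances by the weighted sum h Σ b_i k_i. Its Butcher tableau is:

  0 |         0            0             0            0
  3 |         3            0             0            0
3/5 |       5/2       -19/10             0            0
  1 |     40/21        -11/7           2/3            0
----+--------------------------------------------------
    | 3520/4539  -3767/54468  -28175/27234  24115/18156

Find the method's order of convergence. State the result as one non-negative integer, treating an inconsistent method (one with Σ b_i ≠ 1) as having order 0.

b = (3520/4539, -3767/54468, -28175/27234, 24115/18156)
c = (0, 3, 3/5, 1)
Ac = (0, 0, -57/10, -151/35)
Σ b_i: 3520/4539·1 + (-3767/54468)·1 + (-28175/27234)·1 + 24115/18156·1 = 1 ✓
b·c: (-3767/54468)·3 + (-28175/27234)·3/5 + 24115/18156·1 = 1/2 ✓
b·c²: (-3767/54468)·9 + (-28175/27234)·9/25 + 24115/18156·1 = 1/3 ✓
b·Ac: (-28175/27234)·(-57/10) + 24115/18156·(-151/35) = 1/6 ✓
b·c³: (-3767/54468)·27 + (-28175/27234)·27/125 + 24115/18156·1 = -34613/45390 ≠ 1/4 ⇒ order 3.
b·(c∘Ac): (-28175/27234)·(-171/50) + 24115/18156·(-151/35) = -9950/4539 ≠ 1/8
b·Ac²: (-28175/27234)·(-171/10) + 24115/18156·(-2433/175) = -11727/15130 ≠ 1/12
b·A²c: 24115/18156·(-19/5) = -91637/18156 ≠ 1/24

3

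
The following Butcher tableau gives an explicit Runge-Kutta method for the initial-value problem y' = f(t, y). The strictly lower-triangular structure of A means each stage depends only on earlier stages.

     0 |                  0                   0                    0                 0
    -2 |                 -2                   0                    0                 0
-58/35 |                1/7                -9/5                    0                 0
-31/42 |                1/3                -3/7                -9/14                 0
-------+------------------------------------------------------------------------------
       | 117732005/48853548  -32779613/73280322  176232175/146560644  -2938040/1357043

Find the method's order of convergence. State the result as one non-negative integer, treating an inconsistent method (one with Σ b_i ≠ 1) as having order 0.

b = (117732005/48853548, -32779613/73280322, 176232175/146560644, -2938040/1357043)
c = (0, -2, -58/35, -31/42)
Ac = (0, 0, 18/5, 471/245)
Σ b_i: 117732005/48853548·1 + (-32779613/73280322)·1 + 176232175/146560644·1 + (-2938040/1357043)·1 = 1 ✓
b·c: (-32779613/73280322)·(-2) + 176232175/146560644·(-58/35) + (-2938040/1357043)·(-31/42) = 1/2 ✓
b·c²: (-32779613/73280322)·4 + 176232175/146560644·3364/1225 + (-2938040/1357043)·961/1764 = 1/3 ✓
b·Ac: 176232175/146560644·18/5 + (-2938040/1357043)·471/245 = 1/6 ✓
b·c³: (-32779613/73280322)·(-8) + 176232175/146560644·(-195112/42875) + (-2938040/1357043)·(-29791/74088) = -1311785869/1282405635 ≠ 1/4 ⇒ order 3.
b·(c∘Ac): 176232175/146560644·(-1044/175) + (-2938040/1357043)·(-4867/3430) = -116881727/28497903 ≠ 1/8
b·Ac²: 176232175/146560644·(-36/5) + (-2938040/1357043)·(-29838/8575) = -160173337/142489515 ≠ 1/12
b·A²c: (-2938040/1357043)·(-81/35) = 6799464/1357043 ≠ 1/24

3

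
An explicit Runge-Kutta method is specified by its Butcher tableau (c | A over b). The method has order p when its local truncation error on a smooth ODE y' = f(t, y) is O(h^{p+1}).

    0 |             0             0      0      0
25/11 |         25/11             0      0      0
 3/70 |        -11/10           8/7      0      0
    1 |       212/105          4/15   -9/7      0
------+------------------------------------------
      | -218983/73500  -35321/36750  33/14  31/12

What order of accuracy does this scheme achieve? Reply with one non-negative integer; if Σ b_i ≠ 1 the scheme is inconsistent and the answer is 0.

2

b = (-218983/73500, -35321/36750, 33/14, 31/12)
c = (0, 25/11, 3/70, 1)
Ac = (0, 0, 200/77, 8909/16170)
Σ b_i: (-218983/73500)·1 + (-35321/36750)·1 + 33/14·1 + 31/12·1 = 1 ✓
b·c: (-35321/36750)·25/11 + 33/14·3/70 + 31/12·1 = 1/2 ✓
b·c²: (-35321/36750)·625/121 + 33/14·9/4900 + 31/12·1 = -5380549/2263800 ≠ 1/3 ⇒ order 2.
b·Ac: 33/14·200/77 + 31/12·8909/16170 = 1464179/194040 ≠ 1/6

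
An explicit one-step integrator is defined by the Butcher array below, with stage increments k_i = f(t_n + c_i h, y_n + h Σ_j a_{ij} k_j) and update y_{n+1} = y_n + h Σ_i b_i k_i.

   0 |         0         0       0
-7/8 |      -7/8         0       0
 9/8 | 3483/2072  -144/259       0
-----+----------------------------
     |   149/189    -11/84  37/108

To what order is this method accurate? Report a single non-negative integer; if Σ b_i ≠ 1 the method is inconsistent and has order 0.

b = (149/189, -11/84, 37/108)
c = (0, -7/8, 9/8)
Ac = (0, 0, 18/37)
Σ b_i: 149/189·1 + (-11/84)·1 + 37/108·1 = 1 ✓
b·c: (-11/84)·(-7/8) + 37/108·9/8 = 1/2 ✓
b·c²: (-11/84)·49/64 + 37/108·81/64 = 1/3 ✓
b·Ac: 37/108·18/37 = 1/6 ✓; 3 stages ⇒ order 3.

3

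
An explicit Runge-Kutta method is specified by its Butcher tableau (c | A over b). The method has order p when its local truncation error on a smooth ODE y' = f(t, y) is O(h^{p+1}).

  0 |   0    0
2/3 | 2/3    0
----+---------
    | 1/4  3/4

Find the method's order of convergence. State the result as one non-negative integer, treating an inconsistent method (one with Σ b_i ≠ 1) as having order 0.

b = (1/4, 3/4)
c = (0, 2/3)
Σ b_i: 1/4·1 + 3/4·1 = 1 ✓
b·c: 3/4·2/3 = 1/2 ✓; 2 stages ⇒ order 2.

2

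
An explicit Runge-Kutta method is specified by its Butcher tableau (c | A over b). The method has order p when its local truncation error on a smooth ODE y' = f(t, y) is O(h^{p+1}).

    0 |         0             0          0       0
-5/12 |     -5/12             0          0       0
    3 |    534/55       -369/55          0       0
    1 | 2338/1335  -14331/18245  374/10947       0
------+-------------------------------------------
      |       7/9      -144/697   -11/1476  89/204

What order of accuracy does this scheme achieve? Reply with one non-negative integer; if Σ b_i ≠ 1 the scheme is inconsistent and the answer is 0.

4

b = (7/9, -144/697, -11/1476, 89/204)
c = (0, -5/12, 3, 1)
Ac = (0, 0, 123/44, 153/356)
Σ b_i: 7/9·1 + (-144/697)·1 + (-11/1476)·1 + 89/204·1 = 1 ✓
b·c: (-144/697)·(-5/12) + (-11/1476)·3 + 89/204·1 = 1/2 ✓
b·c²: (-144/697)·25/144 + (-11/1476)·9 + 89/204·1 = 1/3 ✓
b·Ac: (-11/1476)·123/44 + 89/204·153/356 = 1/6 ✓
b·c³: (-144/697)·(-125/1728) + (-11/1476)·27 + 89/204·1 = 1/4 ✓
b·(c∘Ac): (-11/1476)·369/44 + 89/204·153/356 = 1/8 ✓
b·Ac²: (-11/1476)·(-205/176) + 89/204·731/4272 = 1/12 ✓
b·A²c: 89/204·17/178 = 1/24 ✓; 4 stages ⇒ order 4.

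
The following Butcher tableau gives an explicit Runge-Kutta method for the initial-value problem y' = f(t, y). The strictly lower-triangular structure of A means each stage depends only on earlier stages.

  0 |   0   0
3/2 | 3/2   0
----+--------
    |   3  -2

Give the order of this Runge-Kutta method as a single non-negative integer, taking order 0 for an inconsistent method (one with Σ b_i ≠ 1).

b = (3, -2)
c = (0, 3/2)
Σ b_i: 3·1 + (-2)·1 = 1 ✓
b·c: (-2)·3/2 = -3 ≠ 1/2 ⇒ order 1.

1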